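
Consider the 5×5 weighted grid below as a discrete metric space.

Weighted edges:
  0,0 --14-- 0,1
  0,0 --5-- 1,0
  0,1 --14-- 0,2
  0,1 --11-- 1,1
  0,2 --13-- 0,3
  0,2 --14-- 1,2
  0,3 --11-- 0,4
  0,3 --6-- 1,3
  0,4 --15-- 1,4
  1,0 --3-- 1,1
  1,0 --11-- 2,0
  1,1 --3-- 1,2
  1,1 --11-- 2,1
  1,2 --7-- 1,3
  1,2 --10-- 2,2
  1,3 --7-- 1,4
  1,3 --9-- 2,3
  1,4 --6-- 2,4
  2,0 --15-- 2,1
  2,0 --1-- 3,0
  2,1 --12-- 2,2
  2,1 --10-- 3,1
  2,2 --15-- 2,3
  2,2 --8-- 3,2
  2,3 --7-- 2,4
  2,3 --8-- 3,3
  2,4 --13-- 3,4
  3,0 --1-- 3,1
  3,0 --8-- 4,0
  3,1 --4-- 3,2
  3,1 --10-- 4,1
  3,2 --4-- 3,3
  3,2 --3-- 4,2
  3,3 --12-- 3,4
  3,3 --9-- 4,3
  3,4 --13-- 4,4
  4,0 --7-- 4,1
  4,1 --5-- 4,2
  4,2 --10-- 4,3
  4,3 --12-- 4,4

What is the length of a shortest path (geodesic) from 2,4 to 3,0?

Shortest path: 2,4 → 2,3 → 3,3 → 3,2 → 3,1 → 3,0, total weight = 24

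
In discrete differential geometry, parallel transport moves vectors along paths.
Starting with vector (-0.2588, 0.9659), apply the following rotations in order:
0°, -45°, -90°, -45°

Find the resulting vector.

Total rotation: 0° + (-45°) + (-90°) + (-45°) = -180° ≡ 180° (mod 360°). Final vector: (0.2588, -0.9659)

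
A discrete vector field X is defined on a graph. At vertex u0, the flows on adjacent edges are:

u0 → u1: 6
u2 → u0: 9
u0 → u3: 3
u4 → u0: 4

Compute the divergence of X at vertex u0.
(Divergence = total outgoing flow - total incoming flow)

Divergence = sum of outgoing flows = 6 + (-9) + 3 + (-4) = -4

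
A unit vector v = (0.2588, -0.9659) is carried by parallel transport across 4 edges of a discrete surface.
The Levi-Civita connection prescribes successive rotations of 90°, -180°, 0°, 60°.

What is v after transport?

Total rotation: 90° + (-180°) + 0° + 60° = -30°. Final vector: (-0.2588, -0.9659)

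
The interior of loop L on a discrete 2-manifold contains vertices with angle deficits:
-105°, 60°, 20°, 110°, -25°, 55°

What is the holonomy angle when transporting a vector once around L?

Holonomy = total enclosed curvature = (-105°) + 60° + 20° + 110° + (-25°) + 55° = 115°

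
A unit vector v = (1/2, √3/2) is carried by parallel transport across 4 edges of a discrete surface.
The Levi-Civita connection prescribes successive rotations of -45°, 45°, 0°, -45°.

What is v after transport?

Total rotation: (-45°) + 45° + 0° + (-45°) = -45°. Final vector: (0.9659, 0.2588)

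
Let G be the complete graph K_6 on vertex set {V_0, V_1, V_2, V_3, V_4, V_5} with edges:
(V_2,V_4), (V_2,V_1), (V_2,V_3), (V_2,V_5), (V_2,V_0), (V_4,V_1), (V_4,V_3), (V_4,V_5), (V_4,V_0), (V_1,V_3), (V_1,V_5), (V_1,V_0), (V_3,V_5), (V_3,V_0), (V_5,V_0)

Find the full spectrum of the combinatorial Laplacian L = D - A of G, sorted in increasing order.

For the complete graph K_n, L = nI − J (J = all-ones matrix). J has eigenvalues n (once, eigenvector 𝟙) and 0 (multiplicity n−1), so L has eigenvalues 0 (once) and n (multiplicity n−1). Here n = 6: eigenvalue 0 once and 6 with multiplicity 5.
Laplacian eigenvalues (increasing order): [0.0, 6.0, 6.0, 6.0, 6.0, 6.0]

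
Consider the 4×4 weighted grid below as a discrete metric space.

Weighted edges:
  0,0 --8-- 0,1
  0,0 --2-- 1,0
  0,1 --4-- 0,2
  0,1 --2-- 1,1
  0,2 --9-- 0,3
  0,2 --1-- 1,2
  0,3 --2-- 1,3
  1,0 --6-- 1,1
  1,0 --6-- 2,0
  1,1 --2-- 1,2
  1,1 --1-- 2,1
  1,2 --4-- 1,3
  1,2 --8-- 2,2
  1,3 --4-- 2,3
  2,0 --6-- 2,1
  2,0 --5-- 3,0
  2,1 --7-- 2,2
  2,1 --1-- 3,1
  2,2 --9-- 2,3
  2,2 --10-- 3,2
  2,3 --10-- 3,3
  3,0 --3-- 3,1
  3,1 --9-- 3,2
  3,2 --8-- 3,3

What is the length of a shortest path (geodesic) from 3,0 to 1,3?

Shortest path: 3,0 → 3,1 → 2,1 → 1,1 → 1,2 → 1,3, total weight = 11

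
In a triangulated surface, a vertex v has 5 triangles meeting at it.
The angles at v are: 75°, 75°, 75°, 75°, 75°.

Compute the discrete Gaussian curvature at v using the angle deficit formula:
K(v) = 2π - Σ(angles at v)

Sum of angles = 375°. K = 360° - 375° = -15°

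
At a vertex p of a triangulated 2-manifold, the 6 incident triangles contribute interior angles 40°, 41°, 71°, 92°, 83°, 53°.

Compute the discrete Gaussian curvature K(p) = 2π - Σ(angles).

Sum of angles = 380°. K = 360° - 380° = -20° = -π/9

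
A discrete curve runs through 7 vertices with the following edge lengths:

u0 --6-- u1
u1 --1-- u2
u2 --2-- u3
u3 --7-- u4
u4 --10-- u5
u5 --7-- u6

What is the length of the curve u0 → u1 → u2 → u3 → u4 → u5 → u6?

Arc length = 6 + 1 + 2 + 7 + 10 + 7 = 33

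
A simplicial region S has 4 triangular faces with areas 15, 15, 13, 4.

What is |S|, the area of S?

15 + 15 + 13 + 4 = 47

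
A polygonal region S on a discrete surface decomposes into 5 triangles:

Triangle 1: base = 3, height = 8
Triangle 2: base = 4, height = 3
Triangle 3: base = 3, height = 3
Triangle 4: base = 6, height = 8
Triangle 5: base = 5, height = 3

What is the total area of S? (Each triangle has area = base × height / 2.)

(1/2)×3×8 + (1/2)×4×3 + (1/2)×3×3 + (1/2)×6×8 + (1/2)×5×3 = 54.0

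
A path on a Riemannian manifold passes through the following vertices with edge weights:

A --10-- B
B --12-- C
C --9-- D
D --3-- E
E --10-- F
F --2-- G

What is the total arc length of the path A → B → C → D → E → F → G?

Arc length = 10 + 12 + 9 + 3 + 10 + 2 = 46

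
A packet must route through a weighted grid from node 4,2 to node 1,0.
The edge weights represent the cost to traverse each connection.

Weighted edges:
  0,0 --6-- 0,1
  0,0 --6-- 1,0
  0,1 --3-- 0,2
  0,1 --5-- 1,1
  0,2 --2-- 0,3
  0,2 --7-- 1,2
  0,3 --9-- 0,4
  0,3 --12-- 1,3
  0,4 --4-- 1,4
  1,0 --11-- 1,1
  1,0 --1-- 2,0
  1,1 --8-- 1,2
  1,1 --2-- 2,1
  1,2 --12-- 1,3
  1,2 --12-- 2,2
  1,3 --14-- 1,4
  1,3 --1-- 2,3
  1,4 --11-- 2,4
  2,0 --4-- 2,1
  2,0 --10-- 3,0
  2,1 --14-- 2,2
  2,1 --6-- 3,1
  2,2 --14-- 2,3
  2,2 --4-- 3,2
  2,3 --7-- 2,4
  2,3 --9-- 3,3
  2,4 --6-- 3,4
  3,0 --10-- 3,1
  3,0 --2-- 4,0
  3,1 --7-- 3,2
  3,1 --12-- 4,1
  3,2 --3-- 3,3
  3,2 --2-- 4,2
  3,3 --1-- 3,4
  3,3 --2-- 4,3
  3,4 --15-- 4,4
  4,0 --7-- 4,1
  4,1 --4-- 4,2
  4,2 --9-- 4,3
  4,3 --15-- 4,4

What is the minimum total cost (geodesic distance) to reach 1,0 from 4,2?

Shortest path: 4,2 → 3,2 → 3,1 → 2,1 → 2,0 → 1,0, total weight = 20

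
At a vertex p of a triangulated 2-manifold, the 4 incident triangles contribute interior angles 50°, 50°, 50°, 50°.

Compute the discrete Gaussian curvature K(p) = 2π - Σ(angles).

Sum of angles = 200°. K = 360° - 200° = 160°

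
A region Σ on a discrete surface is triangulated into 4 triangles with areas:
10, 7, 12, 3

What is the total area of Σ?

10 + 7 + 12 + 3 = 32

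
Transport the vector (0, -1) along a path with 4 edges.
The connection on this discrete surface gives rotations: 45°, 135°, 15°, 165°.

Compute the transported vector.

Total rotation: 45° + 135° + 15° + 165° = 360° ≡ 0° (mod 360°). Final vector: (0, -1)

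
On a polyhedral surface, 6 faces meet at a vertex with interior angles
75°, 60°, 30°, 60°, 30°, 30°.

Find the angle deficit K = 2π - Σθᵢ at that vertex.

Sum of angles = 285°. K = 360° - 285° = 75° = 5π/12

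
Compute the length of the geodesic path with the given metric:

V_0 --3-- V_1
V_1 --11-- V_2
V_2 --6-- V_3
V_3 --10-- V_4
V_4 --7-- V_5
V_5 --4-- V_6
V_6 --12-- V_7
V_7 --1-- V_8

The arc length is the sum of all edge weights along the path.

Arc length = 3 + 11 + 6 + 10 + 7 + 4 + 12 + 1 = 54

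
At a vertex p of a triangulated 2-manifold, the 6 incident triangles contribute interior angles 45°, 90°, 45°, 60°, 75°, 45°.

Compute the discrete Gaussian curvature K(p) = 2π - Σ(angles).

Sum of angles = 360°. K = 360° - 360° = 0°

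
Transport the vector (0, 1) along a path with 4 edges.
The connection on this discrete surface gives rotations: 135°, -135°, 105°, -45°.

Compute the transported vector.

Total rotation: 135° + (-135°) + 105° + (-45°) = 60°. Final vector: (-0.8660, 0.5000)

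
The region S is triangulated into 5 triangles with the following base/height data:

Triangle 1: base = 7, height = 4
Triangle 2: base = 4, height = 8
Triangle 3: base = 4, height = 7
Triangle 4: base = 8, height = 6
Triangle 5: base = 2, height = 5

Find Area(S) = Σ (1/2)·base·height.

(1/2)×7×4 + (1/2)×4×8 + (1/2)×4×7 + (1/2)×8×6 + (1/2)×2×5 = 73.0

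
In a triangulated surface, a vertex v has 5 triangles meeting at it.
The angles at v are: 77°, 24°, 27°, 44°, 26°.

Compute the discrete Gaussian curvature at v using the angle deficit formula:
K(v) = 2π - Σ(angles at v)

Sum of angles = 198°. K = 360° - 198° = 162° = 9π/10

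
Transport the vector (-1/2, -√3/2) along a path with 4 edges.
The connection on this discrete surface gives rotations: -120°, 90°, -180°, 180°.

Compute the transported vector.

Total rotation: (-120°) + 90° + (-180°) + 180° = -30°. Final vector: (-0.8660, -0.5000)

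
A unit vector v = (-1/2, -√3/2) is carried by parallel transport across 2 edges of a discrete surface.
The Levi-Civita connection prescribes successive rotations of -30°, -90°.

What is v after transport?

Total rotation: (-30°) + (-90°) = -120°. Final vector: (-0.5000, 0.8660)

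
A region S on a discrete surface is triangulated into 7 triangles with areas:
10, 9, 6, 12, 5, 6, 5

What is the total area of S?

10 + 9 + 6 + 12 + 5 + 6 + 5 = 53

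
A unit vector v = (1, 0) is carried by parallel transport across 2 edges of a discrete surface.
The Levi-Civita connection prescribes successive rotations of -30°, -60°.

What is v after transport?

Total rotation: (-30°) + (-60°) = -90°. Final vector: (0, -1)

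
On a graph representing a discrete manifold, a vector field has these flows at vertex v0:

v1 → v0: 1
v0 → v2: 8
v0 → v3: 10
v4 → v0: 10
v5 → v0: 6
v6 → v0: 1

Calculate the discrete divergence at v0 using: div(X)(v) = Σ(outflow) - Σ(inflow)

Divergence = sum of outgoing flows = (-1) + 8 + 10 + (-10) + (-6) + (-1) = 0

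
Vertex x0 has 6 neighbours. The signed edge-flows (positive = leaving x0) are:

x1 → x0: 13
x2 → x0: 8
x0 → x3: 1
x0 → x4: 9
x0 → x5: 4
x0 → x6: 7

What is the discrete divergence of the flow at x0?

Divergence = sum of outgoing flows = (-13) + (-8) + 1 + 9 + 4 + 7 = 0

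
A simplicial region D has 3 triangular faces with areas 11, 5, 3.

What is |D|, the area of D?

11 + 5 + 3 = 19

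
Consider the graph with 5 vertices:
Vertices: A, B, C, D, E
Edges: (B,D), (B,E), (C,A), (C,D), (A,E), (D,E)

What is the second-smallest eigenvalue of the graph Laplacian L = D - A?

Degrees: deg(A) = 2, deg(B) = 2, deg(C) = 2, deg(D) = 3, deg(E) = 3.
L = D − A with rows/columns ordered (A, B, C, D, E):
  [ 2,  0, -1,  0, -1]
  [ 0,  2,  0, -1, -1]
  [-1,  0,  2, -1,  0]
  [ 0, -1, -1,  3, -1]
  [-1, -1,  0, -1,  3]
Characteristic polynomial: det(λI − L) = λ(λ² − 5λ + 5)(λ² − 7λ + 11).
Roots: λ = 0; (λ² − 5λ + 5) = 0 ⇒ λ = (5 ± √5)/2 ≈ 1.382, 3.618; (λ² − 7λ + 11) = 0 ⇒ λ = (7 ± √5)/2 ≈ 2.382, 4.618.
(Check: the roots sum (with multiplicity) to 12, matching trace L = Σdeg = 2·6 = 12.)
Laplacian eigenvalues: [0.0, 1.382, 2.382, 3.618, 4.618]. Algebraic connectivity (smallest non-zero eigenvalue) = 1.382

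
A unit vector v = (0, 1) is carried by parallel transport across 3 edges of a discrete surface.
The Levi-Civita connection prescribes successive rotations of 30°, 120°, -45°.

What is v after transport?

Total rotation: 30° + 120° + (-45°) = 105°. Final vector: (-0.9659, -0.2588)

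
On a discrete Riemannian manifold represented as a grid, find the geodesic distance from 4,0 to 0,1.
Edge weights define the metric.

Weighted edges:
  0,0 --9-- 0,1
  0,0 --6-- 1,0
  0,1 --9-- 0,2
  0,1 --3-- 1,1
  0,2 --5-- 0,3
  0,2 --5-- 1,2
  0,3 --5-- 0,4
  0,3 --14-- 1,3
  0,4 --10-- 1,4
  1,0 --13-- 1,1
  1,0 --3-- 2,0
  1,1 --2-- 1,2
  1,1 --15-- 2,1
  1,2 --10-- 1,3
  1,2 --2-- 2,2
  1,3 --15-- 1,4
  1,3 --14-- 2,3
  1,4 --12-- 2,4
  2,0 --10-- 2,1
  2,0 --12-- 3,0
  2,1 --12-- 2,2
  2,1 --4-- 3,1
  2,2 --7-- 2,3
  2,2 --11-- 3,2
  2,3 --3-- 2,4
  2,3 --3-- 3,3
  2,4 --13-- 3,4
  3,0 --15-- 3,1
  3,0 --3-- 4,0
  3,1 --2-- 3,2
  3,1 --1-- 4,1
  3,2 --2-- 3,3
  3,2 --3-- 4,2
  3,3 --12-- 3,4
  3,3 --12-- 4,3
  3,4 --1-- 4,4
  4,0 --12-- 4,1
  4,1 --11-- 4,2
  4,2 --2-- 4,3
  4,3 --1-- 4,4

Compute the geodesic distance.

Shortest path: 4,0 → 3,0 → 2,0 → 1,0 → 0,0 → 0,1, total weight = 33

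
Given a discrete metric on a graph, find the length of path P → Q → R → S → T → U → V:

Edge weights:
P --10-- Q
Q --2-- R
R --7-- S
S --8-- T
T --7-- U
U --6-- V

Arc length = 10 + 2 + 7 + 8 + 7 + 6 = 40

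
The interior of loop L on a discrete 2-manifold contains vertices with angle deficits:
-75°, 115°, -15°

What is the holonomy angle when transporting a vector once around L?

Holonomy = total enclosed curvature = (-75°) + 115° + (-15°) = 25°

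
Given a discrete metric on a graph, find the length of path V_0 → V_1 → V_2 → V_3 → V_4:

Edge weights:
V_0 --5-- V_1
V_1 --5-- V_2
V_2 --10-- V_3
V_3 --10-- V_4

Arc length = 5 + 5 + 10 + 10 = 30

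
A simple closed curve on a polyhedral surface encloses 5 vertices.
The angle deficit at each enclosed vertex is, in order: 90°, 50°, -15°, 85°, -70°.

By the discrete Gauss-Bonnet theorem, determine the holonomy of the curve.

Holonomy = total enclosed curvature = 90° + 50° + (-15°) + 85° + (-70°) = 140°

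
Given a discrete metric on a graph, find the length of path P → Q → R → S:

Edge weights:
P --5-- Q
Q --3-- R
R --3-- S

Arc length = 5 + 3 + 3 = 11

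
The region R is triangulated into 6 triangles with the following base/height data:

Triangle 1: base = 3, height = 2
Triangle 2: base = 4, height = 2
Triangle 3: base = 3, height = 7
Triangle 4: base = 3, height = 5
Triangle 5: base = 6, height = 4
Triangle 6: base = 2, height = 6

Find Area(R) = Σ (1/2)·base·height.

(1/2)×3×2 + (1/2)×4×2 + (1/2)×3×7 + (1/2)×3×5 + (1/2)×6×4 + (1/2)×2×6 = 43.0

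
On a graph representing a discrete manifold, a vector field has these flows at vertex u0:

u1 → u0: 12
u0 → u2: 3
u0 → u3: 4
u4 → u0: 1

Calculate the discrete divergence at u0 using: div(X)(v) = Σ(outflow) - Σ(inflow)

Divergence = sum of outgoing flows = (-12) + 3 + 4 + (-1) = -6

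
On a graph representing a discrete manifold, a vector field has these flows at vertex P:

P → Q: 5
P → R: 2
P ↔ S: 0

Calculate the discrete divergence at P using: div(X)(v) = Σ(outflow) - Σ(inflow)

Divergence = sum of outgoing flows = 5 + 2 + 0 = 7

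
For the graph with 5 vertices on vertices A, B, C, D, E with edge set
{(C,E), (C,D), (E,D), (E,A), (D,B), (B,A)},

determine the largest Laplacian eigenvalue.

Degrees: deg(A) = 2, deg(B) = 2, deg(C) = 2, deg(D) = 3, deg(E) = 3.
L = D − A with rows/columns ordered (A, B, C, D, E):
  [ 2, -1,  0,  0, -1]
  [-1,  2,  0, -1,  0]
  [ 0,  0,  2, -1, -1]
  [ 0, -1, -1,  3, -1]
  [-1,  0, -1, -1,  3]
Characteristic polynomial: det(λI − L) = λ(λ² − 5λ + 5)(λ² − 7λ + 11).
Roots: λ = 0; (λ² − 5λ + 5) = 0 ⇒ λ = (5 ± √5)/2 ≈ 1.382, 3.618; (λ² − 7λ + 11) = 0 ⇒ λ = (7 ± √5)/2 ≈ 2.382, 4.618.
(Check: the roots sum (with multiplicity) to 12, matching trace L = Σdeg = 2·6 = 12.)
Laplacian eigenvalues: [0.0, 1.382, 2.382, 3.618, 4.618]. Largest eigenvalue (spectral radius) = 4.618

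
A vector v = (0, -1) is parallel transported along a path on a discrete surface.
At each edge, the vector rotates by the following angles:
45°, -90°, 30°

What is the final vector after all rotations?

Total rotation: 45° + (-90°) + 30° = -15°. Final vector: (-0.2588, -0.9659)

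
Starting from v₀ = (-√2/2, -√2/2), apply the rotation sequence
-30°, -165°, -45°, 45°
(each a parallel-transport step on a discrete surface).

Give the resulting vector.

Total rotation: (-30°) + (-165°) + (-45°) + 45° = -195° ≡ 165° (mod 360°). Final vector: (0.8660, 0.5000)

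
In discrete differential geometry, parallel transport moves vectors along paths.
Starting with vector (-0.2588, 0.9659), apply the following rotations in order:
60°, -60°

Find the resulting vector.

Total rotation: 60° + (-60°) = 0°. Final vector: (-0.2588, 0.9659)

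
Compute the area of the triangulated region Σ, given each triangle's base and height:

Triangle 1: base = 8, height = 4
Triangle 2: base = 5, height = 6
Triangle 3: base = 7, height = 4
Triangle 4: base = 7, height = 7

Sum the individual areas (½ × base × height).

(1/2)×8×4 + (1/2)×5×6 + (1/2)×7×4 + (1/2)×7×7 = 69.5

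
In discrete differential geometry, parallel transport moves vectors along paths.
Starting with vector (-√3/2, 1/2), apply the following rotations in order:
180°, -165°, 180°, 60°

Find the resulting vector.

Total rotation: 180° + (-165°) + 180° + 60° = 255° ≡ -105° (mod 360°). Final vector: (0.7071, 0.7071)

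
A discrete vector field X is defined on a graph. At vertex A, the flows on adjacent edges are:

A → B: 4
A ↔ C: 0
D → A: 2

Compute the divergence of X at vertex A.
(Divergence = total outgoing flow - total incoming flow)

Divergence = sum of outgoing flows = 4 + 0 + (-2) = 2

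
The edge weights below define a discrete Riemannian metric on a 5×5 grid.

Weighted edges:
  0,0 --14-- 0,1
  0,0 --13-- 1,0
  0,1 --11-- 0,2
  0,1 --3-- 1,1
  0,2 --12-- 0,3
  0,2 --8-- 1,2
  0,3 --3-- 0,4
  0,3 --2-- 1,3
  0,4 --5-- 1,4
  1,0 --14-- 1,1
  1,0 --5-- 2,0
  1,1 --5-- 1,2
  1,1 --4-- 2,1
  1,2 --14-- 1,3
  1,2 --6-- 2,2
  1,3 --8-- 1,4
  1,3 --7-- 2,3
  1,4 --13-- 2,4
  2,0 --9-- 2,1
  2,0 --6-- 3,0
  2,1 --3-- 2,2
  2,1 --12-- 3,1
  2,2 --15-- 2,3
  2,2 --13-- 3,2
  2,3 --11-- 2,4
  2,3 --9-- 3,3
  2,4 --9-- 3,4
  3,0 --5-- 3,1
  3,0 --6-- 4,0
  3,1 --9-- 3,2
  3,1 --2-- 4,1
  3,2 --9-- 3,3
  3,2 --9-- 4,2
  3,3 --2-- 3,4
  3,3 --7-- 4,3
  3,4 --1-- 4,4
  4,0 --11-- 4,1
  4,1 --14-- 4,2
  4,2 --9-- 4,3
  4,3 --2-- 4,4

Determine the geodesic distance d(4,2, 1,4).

Shortest path: 4,2 → 4,3 → 4,4 → 3,4 → 2,4 → 1,4, total weight = 34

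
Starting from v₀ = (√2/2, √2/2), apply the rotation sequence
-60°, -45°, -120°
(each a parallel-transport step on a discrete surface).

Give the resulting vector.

Total rotation: (-60°) + (-45°) + (-120°) = -225° ≡ 135° (mod 360°). Final vector: (-1, 0)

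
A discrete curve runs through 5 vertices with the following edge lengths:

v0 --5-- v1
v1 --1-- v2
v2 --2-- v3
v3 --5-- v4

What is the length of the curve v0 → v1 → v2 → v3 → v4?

Arc length = 5 + 1 + 2 + 5 = 13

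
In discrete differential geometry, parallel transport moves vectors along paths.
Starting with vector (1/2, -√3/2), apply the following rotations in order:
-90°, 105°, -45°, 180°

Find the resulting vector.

Total rotation: (-90°) + 105° + (-45°) + 180° = 150°. Final vector: (0, 1)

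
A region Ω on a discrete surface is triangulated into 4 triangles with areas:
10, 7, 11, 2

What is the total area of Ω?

10 + 7 + 11 + 2 = 30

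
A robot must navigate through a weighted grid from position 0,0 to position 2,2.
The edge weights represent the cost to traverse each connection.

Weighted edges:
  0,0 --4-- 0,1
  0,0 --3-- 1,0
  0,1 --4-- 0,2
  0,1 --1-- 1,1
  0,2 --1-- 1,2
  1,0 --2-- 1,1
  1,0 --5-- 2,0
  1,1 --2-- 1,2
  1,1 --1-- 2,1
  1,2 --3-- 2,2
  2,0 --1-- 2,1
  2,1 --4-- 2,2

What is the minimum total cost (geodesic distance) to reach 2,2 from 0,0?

Shortest path: 0,0 → 1,0 → 1,1 → 2,1 → 2,2, total weight = 10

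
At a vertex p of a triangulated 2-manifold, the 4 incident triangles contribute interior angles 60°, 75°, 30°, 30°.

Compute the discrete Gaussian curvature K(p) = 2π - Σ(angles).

Sum of angles = 195°. K = 360° - 195° = 165°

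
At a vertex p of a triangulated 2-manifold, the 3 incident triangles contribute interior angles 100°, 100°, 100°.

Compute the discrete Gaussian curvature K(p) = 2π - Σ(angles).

Sum of angles = 300°. K = 360° - 300° = 60°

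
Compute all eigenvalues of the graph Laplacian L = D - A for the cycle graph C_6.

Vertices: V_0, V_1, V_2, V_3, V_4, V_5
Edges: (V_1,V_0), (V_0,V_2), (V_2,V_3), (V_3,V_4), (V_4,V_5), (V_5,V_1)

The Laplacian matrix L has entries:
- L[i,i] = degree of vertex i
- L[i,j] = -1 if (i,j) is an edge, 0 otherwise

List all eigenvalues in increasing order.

The cycle graph C_n has Laplacian eigenvalues λ_k = 2 − 2cos(2πk/n), k = 0, 1, …, n−1. Here n = 6:
k=0: 2 − 2cos(0) = 0.0; k=1: 2 − 2cos(π/3) = 1.0; k=2: 2 − 2cos(2π/3) = 3.0; k=3: 2 − 2cos(π) = 4.0; k=4: 2 − 2cos(4π/3) = 3.0; k=5: 2 − 2cos(5π/3) = 1.0.
Laplacian eigenvalues (increasing order): [0.0, 1.0, 1.0, 3.0, 3.0, 4.0]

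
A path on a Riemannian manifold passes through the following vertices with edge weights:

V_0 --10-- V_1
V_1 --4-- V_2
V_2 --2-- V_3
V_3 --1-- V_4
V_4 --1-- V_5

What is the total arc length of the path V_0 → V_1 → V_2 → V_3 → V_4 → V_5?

Arc length = 10 + 4 + 2 + 1 + 1 = 18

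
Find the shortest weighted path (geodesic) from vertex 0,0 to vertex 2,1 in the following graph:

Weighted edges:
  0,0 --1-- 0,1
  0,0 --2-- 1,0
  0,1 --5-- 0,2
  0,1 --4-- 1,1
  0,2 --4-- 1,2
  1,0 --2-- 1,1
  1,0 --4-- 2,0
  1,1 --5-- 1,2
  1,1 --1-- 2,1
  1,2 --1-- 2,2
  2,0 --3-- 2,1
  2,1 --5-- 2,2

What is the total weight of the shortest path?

Shortest path: 0,0 → 1,0 → 1,1 → 2,1, total weight = 5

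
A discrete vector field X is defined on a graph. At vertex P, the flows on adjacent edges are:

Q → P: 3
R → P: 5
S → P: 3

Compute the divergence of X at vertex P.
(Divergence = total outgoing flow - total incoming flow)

Divergence = sum of outgoing flows = (-3) + (-5) + (-3) = -11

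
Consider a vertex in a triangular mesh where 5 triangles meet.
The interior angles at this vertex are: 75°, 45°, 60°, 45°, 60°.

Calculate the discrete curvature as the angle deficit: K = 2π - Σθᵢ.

Sum of angles = 285°. K = 360° - 285° = 75°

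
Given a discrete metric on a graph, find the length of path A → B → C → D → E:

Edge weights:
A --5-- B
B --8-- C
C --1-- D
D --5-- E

Arc length = 5 + 8 + 1 + 5 = 19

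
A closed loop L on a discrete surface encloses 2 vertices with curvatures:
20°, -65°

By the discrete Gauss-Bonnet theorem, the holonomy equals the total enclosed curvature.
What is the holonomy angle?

Holonomy = total enclosed curvature = 20° + (-65°) = -45°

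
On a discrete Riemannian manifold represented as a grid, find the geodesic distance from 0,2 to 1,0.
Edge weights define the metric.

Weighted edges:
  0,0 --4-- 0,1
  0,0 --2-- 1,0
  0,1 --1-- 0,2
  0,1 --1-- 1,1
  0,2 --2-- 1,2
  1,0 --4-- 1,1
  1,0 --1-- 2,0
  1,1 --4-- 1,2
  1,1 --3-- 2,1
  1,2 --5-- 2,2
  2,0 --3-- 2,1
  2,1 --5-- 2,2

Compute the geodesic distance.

Shortest path: 0,2 → 0,1 → 1,1 → 1,0, total weight = 6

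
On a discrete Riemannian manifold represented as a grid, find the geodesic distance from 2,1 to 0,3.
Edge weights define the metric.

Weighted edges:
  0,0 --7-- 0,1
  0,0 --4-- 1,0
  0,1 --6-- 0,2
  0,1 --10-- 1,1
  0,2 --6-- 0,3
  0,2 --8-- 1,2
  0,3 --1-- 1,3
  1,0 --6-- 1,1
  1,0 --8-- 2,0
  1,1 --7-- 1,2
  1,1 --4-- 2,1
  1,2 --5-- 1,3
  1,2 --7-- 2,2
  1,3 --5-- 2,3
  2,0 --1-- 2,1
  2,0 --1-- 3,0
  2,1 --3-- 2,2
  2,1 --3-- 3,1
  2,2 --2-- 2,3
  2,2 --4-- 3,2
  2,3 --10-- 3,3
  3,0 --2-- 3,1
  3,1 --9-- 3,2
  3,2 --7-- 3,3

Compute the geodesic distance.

Shortest path: 2,1 → 2,2 → 2,3 → 1,3 → 0,3, total weight = 11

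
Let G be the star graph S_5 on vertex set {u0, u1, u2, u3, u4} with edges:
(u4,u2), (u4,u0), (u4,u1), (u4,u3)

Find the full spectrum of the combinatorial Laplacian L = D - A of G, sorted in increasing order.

The star S_5 is the complete bipartite graph K_{1,4} (one hub of degree 4, 4 leaves of degree 1). The Laplacian spectrum of K_{p,q} is 0, p (multiplicity q−1), q (multiplicity p−1), p+q. With p = 1, q = 4: 0 once, 1 with multiplicity 3, and 5 once. (Check: trace L = sum of degrees = 8 = 3·1 + 5.)
Laplacian eigenvalues (increasing order): [0.0, 1.0, 1.0, 1.0, 5.0]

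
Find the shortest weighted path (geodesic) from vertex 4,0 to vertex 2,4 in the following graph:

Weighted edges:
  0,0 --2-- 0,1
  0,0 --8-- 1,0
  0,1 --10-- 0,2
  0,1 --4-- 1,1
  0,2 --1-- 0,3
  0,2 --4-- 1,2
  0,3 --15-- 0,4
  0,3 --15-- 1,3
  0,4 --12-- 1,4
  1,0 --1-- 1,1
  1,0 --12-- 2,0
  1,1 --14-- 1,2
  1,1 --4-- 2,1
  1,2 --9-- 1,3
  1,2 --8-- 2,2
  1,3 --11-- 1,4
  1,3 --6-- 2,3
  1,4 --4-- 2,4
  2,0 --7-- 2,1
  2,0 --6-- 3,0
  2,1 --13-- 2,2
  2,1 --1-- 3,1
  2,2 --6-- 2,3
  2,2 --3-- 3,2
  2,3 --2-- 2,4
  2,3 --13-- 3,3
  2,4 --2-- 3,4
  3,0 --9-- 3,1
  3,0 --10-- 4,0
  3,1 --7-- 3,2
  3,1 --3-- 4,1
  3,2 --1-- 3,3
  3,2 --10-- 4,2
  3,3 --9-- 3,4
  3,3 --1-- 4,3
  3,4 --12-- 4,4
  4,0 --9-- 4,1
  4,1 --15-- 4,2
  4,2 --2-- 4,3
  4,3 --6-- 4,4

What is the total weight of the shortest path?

Shortest path: 4,0 → 4,1 → 3,1 → 3,2 → 2,2 → 2,3 → 2,4, total weight = 30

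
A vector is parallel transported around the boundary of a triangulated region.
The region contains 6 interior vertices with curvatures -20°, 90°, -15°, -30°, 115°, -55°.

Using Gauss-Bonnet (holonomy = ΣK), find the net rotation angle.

Holonomy = total enclosed curvature = (-20°) + 90° + (-15°) + (-30°) + 115° + (-55°) = 85°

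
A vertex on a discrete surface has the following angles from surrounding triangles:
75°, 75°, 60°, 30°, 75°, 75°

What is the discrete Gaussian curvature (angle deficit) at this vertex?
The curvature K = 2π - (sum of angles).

Sum of angles = 390°. K = 360° - 390° = -30° = -π/6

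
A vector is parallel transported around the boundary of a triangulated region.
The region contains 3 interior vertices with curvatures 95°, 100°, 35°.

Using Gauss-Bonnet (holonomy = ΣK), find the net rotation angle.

Holonomy = total enclosed curvature = 95° + 100° + 35° = 230°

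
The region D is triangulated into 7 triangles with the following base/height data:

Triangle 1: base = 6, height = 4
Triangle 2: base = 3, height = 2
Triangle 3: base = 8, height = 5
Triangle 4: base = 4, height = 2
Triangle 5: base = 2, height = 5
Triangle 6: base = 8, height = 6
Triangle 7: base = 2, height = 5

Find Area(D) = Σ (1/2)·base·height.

(1/2)×6×4 + (1/2)×3×2 + (1/2)×8×5 + (1/2)×4×2 + (1/2)×2×5 + (1/2)×8×6 + (1/2)×2×5 = 73.0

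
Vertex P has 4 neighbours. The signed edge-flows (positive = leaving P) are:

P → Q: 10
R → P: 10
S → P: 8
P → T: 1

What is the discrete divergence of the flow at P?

Divergence = sum of outgoing flows = 10 + (-10) + (-8) + 1 = -7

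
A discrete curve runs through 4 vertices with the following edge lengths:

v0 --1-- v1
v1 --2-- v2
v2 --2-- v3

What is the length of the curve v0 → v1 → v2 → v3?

Arc length = 1 + 2 + 2 = 5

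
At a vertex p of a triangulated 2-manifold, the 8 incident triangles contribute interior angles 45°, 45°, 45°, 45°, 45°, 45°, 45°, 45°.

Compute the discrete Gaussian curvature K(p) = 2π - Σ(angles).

Sum of angles = 360°. K = 360° - 360° = 0°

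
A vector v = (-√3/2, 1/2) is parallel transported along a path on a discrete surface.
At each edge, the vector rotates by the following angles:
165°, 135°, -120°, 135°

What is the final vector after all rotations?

Total rotation: 165° + 135° + (-120°) + 135° = 315° ≡ -45° (mod 360°). Final vector: (-0.2588, 0.9659)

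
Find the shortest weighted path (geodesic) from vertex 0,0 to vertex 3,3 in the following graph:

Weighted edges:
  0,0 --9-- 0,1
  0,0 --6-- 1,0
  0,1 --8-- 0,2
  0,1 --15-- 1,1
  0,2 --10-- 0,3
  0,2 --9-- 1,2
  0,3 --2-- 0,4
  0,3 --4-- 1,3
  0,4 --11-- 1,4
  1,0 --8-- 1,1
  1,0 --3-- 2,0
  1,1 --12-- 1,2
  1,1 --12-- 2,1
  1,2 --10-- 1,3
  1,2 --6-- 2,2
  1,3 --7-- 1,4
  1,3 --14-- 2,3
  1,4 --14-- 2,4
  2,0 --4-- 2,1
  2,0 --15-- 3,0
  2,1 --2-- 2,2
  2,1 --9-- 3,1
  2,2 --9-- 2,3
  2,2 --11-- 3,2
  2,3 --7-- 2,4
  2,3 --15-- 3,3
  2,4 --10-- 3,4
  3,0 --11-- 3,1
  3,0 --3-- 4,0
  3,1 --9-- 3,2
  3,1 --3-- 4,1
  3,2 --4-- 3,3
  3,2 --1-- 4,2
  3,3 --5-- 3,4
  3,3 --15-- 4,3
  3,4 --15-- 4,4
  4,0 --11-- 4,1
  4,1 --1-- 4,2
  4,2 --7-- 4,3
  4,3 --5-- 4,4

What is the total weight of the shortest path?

Shortest path: 0,0 → 1,0 → 2,0 → 2,1 → 2,2 → 3,2 → 3,3, total weight = 30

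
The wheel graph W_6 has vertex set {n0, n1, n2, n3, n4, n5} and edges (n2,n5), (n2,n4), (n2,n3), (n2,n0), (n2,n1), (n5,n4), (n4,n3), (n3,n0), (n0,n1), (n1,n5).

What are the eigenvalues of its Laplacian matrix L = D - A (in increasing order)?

The wheel W_6 is the join K_1 ∨ C_5 (a hub joined to every vertex of a cycle of length 5). For a join G ∨ H (G on p vertices, H on q vertices) the Laplacian spectrum is 0, p+q, the eigenvalues of L(G) other than one 0 each shifted by +q, and the eigenvalues of L(H) other than one 0 each shifted by +p. With G = K_1 (p = 1, nothing left after dropping its 0) and H = C_5 (q = 5, eigenvalues 2 − 2cos(2πk/5), k = 0, …, 4; drop k = 0), the spectrum of W_6 is 0, 6, and 1 + (2 − 2cos(2πk/5)) = 3 − 2cos(2πk/5) for k = 1, …, 4:
k=1: 3 − 2cos(2π/5) = 2.382; k=2: 3 − 2cos(4π/5) = 4.618; k=3: 3 − 2cos(6π/5) = 4.618; k=4: 3 − 2cos(8π/5) = 2.382.
Laplacian eigenvalues (increasing order): [0.0, 2.382, 2.382, 4.618, 4.618, 6.0]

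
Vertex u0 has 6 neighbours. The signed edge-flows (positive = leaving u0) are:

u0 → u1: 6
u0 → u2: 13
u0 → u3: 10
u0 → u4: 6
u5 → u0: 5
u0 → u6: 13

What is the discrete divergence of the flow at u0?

Divergence = sum of outgoing flows = 6 + 13 + 10 + 6 + (-5) + 13 = 43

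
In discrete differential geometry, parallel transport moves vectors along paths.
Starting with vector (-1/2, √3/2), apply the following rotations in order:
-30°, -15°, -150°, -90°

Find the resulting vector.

Total rotation: (-30°) + (-15°) + (-150°) + (-90°) = -285° ≡ 75° (mod 360°). Final vector: (-0.9659, -0.2588)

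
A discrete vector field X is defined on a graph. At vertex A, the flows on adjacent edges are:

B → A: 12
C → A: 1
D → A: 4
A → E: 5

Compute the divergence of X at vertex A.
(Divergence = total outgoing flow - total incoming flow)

Divergence = sum of outgoing flows = (-12) + (-1) + (-4) + 5 = -12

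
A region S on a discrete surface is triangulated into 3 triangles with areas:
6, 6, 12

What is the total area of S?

6 + 6 + 12 = 24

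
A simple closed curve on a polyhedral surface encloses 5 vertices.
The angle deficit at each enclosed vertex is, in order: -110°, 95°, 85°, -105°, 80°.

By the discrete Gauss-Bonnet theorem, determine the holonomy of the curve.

Holonomy = total enclosed curvature = (-110°) + 95° + 85° + (-105°) + 80° = 45°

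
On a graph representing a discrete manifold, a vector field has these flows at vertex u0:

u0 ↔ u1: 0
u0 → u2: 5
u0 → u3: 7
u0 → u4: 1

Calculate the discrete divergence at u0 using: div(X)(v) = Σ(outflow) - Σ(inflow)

Divergence = sum of outgoing flows = 0 + 5 + 7 + 1 = 13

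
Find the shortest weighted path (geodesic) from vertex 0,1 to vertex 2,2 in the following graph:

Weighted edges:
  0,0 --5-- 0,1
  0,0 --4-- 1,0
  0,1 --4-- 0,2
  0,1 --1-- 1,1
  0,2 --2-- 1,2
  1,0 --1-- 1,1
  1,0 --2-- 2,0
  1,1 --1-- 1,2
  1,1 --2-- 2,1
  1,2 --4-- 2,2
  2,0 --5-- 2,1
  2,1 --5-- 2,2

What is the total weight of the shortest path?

Shortest path: 0,1 → 1,1 → 1,2 → 2,2, total weight = 6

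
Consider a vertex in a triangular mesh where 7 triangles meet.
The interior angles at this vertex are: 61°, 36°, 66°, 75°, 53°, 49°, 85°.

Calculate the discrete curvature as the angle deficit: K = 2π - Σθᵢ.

Sum of angles = 425°. K = 360° - 425° = -65° = -13π/36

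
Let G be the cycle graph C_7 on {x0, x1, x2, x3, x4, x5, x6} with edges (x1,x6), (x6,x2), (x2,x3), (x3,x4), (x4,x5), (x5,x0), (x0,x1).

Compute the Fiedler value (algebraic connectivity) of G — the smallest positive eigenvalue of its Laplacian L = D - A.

The cycle graph C_n has Laplacian eigenvalues λ_k = 2 − 2cos(2πk/n), k = 0, 1, …, n−1. Here n = 7:
k=0: 2 − 2cos(0) = 0.0; k=1: 2 − 2cos(2π/7) = 0.753; k=2: 2 − 2cos(4π/7) = 2.445; k=3: 2 − 2cos(6π/7) = 3.8019; k=4: 2 − 2cos(8π/7) = 3.8019; k=5: 2 − 2cos(10π/7) = 2.445; k=6: 2 − 2cos(12π/7) = 0.753.
Laplacian eigenvalues: [0.0, 0.753, 0.753, 2.445, 2.445, 3.8019, 3.8019]. Algebraic connectivity (smallest non-zero eigenvalue) = 0.753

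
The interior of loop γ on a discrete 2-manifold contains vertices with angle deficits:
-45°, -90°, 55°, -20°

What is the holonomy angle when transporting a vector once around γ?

Holonomy = total enclosed curvature = (-45°) + (-90°) + 55° + (-20°) = -100°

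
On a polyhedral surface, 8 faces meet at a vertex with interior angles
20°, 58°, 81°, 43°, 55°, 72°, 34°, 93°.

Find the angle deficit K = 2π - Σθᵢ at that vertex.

Sum of angles = 456°. K = 360° - 456° = -96° = -8π/15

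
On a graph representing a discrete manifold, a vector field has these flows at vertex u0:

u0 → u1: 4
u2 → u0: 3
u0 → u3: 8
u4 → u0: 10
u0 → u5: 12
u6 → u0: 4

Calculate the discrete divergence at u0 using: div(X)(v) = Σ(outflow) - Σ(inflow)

Divergence = sum of outgoing flows = 4 + (-3) + 8 + (-10) + 12 + (-4) = 7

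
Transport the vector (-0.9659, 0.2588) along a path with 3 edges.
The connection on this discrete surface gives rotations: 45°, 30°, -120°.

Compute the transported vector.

Total rotation: 45° + 30° + (-120°) = -45°. Final vector: (-0.5000, 0.8660)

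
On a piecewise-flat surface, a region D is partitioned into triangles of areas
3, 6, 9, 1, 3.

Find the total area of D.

3 + 6 + 9 + 1 + 3 = 22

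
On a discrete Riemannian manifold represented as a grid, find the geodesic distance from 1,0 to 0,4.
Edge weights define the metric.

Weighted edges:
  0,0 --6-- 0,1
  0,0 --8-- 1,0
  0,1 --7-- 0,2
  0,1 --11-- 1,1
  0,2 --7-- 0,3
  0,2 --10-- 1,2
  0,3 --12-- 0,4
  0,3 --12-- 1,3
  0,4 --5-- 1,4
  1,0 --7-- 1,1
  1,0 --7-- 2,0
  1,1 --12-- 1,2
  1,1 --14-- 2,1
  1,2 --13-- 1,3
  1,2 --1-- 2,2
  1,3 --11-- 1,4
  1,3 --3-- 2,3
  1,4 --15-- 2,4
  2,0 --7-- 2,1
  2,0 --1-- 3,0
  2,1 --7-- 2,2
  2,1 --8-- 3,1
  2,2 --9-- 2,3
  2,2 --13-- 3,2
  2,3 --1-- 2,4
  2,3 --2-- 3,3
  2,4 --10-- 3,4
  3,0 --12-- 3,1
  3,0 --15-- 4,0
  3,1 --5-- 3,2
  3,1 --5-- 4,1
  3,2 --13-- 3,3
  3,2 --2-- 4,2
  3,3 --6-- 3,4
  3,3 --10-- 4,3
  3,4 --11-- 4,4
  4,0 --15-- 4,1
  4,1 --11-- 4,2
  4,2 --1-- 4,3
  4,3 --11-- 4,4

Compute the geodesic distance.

Shortest path: 1,0 → 0,0 → 0,1 → 0,2 → 0,3 → 0,4, total weight = 40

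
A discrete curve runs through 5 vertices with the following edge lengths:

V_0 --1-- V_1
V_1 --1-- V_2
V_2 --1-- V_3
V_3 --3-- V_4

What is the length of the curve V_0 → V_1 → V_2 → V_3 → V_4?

Arc length = 1 + 1 + 1 + 3 = 6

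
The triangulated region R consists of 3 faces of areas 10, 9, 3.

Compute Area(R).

10 + 9 + 3 = 22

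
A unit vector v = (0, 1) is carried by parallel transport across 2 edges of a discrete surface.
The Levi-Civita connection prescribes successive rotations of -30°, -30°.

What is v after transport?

Total rotation: (-30°) + (-30°) = -60°. Final vector: (0.8660, 0.5000)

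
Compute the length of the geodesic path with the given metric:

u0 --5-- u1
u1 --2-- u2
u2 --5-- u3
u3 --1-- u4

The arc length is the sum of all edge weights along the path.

Arc length = 5 + 2 + 5 + 1 = 13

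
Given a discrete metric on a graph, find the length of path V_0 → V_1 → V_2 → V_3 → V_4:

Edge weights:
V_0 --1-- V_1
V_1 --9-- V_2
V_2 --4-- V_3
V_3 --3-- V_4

Arc length = 1 + 9 + 4 + 3 = 17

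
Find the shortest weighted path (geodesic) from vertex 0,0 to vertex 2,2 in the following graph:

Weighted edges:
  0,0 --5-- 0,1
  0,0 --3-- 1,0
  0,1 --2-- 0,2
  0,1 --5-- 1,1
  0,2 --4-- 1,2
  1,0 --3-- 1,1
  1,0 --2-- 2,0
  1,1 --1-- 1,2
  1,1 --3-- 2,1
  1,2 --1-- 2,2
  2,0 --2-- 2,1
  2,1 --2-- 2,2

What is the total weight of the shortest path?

Shortest path: 0,0 → 1,0 → 1,1 → 1,2 → 2,2, total weight = 8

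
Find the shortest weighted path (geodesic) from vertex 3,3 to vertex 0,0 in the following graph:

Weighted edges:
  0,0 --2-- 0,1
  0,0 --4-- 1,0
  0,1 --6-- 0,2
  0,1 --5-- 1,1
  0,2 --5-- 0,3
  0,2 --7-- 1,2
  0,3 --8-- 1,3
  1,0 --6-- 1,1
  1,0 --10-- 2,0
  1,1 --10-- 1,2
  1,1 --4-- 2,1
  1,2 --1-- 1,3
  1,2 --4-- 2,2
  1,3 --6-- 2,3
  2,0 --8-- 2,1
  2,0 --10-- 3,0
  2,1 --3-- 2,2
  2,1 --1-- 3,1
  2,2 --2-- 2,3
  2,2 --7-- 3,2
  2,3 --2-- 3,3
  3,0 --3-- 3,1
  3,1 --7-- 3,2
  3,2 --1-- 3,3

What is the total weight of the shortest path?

Shortest path: 3,3 → 2,3 → 2,2 → 2,1 → 1,1 → 0,1 → 0,0, total weight = 18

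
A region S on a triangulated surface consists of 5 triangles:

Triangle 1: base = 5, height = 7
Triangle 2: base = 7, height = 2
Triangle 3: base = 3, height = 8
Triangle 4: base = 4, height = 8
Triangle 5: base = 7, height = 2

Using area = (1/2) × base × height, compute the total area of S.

(1/2)×5×7 + (1/2)×7×2 + (1/2)×3×8 + (1/2)×4×8 + (1/2)×7×2 = 59.5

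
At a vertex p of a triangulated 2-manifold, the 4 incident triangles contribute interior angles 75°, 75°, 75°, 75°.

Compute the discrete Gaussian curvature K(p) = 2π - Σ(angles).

Sum of angles = 300°. K = 360° - 300° = 60° = π/3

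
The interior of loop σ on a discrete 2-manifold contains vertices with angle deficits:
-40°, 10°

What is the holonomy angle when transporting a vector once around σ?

Holonomy = total enclosed curvature = (-40°) + 10° = -30°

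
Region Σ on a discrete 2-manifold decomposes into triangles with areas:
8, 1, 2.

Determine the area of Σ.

8 + 1 + 2 = 11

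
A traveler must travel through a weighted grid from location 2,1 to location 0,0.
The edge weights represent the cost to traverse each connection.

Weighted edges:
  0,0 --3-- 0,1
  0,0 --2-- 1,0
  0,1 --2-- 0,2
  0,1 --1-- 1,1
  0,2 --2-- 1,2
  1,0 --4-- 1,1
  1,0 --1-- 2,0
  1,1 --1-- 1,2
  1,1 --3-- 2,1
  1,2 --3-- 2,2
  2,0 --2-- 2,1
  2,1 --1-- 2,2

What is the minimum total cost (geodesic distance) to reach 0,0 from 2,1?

Shortest path: 2,1 → 2,0 → 1,0 → 0,0, total weight = 5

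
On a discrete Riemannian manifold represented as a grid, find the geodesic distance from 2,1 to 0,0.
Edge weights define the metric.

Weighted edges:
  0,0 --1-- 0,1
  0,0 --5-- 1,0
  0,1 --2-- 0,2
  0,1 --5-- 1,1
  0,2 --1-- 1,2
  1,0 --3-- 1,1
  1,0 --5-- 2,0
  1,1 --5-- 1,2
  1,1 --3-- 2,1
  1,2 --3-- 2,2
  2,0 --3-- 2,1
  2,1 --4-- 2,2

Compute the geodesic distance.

Shortest path: 2,1 → 1,1 → 0,1 → 0,0, total weight = 9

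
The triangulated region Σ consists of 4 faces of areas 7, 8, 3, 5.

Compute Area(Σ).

7 + 8 + 3 + 5 = 23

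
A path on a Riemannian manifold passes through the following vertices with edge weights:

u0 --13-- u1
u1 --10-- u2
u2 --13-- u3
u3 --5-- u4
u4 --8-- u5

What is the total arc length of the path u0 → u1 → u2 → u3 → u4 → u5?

Arc length = 13 + 10 + 13 + 5 + 8 = 49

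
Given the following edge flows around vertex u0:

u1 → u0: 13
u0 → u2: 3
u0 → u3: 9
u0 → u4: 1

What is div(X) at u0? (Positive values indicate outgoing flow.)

Divergence = sum of outgoing flows = (-13) + 3 + 9 + 1 = 0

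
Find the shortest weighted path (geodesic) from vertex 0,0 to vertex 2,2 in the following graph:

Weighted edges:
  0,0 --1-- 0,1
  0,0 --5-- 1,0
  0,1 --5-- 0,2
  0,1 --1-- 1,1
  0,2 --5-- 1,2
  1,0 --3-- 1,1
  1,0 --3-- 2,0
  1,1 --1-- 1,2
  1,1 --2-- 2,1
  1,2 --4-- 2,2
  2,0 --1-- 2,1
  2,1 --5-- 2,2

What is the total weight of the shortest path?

Shortest path: 0,0 → 0,1 → 1,1 → 1,2 → 2,2, total weight = 7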